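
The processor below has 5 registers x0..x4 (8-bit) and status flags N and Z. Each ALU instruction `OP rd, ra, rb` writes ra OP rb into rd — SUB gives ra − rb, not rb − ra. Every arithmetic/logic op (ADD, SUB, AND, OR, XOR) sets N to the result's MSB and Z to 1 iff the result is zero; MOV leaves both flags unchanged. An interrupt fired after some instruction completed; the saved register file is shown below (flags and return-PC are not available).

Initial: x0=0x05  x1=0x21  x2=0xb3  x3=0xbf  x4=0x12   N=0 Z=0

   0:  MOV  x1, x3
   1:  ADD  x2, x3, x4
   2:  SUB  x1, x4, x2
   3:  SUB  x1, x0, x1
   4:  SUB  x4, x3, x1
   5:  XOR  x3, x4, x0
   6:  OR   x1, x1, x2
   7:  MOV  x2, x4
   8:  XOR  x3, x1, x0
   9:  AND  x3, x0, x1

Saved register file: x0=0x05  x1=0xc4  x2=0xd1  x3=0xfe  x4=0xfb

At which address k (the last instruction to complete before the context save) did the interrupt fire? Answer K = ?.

K = 5

after  0: x0=0x05 x1=0xbf x2=0xb3 x3=0xbf x4=0x12  N=0 Z=0
after  1: x0=0x05 x1=0xbf x2=0xd1 x3=0xbf x4=0x12  N=1 Z=0
after  2: x0=0x05 x1=0x41 x2=0xd1 x3=0xbf x4=0x12  N=0 Z=0
after  3: x0=0x05 x1=0xc4 x2=0xd1 x3=0xbf x4=0x12  N=1 Z=0
after  4: x0=0x05 x1=0xc4 x2=0xd1 x3=0xbf x4=0xfb  N=1 Z=0
after  5: x0=0x05 x1=0xc4 x2=0xd1 x3=0xfe x4=0xfb  N=1 Z=0
-- IRQ taken; context saved, return-PC = 6 --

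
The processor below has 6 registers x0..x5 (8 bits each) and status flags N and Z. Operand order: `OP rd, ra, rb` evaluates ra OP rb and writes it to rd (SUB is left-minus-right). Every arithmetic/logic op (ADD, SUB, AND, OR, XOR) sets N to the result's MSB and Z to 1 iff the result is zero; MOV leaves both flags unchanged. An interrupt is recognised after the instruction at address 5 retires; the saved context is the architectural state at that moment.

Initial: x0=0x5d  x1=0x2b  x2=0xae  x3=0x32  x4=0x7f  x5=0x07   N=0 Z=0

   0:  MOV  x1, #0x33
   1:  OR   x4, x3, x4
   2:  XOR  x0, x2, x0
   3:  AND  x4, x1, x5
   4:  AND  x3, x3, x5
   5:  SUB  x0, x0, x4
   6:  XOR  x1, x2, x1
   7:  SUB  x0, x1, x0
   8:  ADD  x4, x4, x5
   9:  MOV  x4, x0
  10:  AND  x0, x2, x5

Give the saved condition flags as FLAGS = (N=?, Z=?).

FLAGS = (N=1, Z=0)

after  0: x0=0x5d x1=0x33 x2=0xae x3=0x32 x4=0x7f x5=0x07  N=0 Z=0
after  1: x0=0x5d x1=0x33 x2=0xae x3=0x32 x4=0x7f x5=0x07  N=0 Z=0
after  2: x0=0xf3 x1=0x33 x2=0xae x3=0x32 x4=0x7f x5=0x07  N=1 Z=0
after  3: x0=0xf3 x1=0x33 x2=0xae x3=0x32 x4=0x03 x5=0x07  N=0 Z=0
after  4: x0=0xf3 x1=0x33 x2=0xae x3=0x02 x4=0x03 x5=0x07  N=0 Z=0
after  5: x0=0xf0 x1=0x33 x2=0xae x3=0x02 x4=0x03 x5=0x07  N=1 Z=0
-- IRQ taken; context saved, return-PC = 6 --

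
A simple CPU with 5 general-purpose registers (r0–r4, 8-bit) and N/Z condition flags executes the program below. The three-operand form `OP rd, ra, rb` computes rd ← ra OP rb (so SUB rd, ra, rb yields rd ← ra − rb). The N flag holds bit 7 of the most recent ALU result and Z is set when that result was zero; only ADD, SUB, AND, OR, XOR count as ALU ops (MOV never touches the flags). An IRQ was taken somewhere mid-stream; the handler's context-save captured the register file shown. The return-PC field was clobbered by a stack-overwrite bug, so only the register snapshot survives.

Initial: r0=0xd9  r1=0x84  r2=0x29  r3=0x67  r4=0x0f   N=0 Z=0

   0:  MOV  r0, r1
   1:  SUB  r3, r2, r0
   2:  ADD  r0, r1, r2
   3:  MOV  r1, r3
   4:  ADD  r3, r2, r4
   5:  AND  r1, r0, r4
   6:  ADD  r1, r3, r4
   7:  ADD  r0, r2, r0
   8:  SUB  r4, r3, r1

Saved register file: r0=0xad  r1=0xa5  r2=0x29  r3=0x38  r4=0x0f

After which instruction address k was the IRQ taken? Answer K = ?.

after  0: r0=0x84 r1=0x84 r2=0x29 r3=0x67 r4=0x0f  N=0 Z=0
after  1: r0=0x84 r1=0x84 r2=0x29 r3=0xa5 r4=0x0f  N=1 Z=0
after  2: r0=0xad r1=0x84 r2=0x29 r3=0xa5 r4=0x0f  N=1 Z=0
after  3: r0=0xad r1=0xa5 r2=0x29 r3=0xa5 r4=0x0f  N=1 Z=0
after  4: r0=0xad r1=0xa5 r2=0x29 r3=0x38 r4=0x0f  N=0 Z=0
-- IRQ taken; context saved, return-PC = 5 --

K = 4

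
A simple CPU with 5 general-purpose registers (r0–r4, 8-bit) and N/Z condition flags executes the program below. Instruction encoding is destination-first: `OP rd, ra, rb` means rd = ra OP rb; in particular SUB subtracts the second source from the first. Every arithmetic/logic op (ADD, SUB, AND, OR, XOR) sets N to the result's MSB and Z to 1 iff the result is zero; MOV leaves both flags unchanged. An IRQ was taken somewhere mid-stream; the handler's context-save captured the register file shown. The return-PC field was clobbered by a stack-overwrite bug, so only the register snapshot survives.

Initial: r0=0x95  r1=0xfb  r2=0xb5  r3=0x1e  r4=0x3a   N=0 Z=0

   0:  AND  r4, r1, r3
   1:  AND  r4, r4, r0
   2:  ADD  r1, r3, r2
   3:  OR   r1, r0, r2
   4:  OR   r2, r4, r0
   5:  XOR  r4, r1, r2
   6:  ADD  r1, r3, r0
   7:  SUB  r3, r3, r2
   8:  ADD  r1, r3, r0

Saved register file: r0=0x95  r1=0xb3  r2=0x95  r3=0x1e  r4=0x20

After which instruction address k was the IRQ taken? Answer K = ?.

K = 6

after  0: r0=0x95 r1=0xfb r2=0xb5 r3=0x1e r4=0x1a  N=0 Z=0
after  1: r0=0x95 r1=0xfb r2=0xb5 r3=0x1e r4=0x10  N=0 Z=0
after  2: r0=0x95 r1=0xd3 r2=0xb5 r3=0x1e r4=0x10  N=1 Z=0
after  3: r0=0x95 r1=0xb5 r2=0xb5 r3=0x1e r4=0x10  N=1 Z=0
after  4: r0=0x95 r1=0xb5 r2=0x95 r3=0x1e r4=0x10  N=1 Z=0
after  5: r0=0x95 r1=0xb5 r2=0x95 r3=0x1e r4=0x20  N=0 Z=0
after  6: r0=0x95 r1=0xb3 r2=0x95 r3=0x1e r4=0x20  N=1 Z=0
-- IRQ taken; context saved, return-PC = 7 --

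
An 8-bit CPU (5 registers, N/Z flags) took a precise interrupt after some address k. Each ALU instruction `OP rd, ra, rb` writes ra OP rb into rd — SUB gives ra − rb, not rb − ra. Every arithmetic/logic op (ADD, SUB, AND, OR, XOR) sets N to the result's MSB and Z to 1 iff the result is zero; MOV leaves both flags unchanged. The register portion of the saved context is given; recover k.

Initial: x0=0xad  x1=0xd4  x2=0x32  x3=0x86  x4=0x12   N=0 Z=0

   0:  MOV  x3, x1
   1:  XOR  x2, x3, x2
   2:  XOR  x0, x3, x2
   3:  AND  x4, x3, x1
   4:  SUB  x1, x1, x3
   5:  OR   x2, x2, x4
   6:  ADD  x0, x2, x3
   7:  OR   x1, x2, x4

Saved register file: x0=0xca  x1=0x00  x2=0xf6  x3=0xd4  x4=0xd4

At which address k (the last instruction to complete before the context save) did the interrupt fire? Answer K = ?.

K = 6

after  0: x0=0xad x1=0xd4 x2=0x32 x3=0xd4 x4=0x12  N=0 Z=0
after  1: x0=0xad x1=0xd4 x2=0xe6 x3=0xd4 x4=0x12  N=1 Z=0
after  2: x0=0x32 x1=0xd4 x2=0xe6 x3=0xd4 x4=0x12  N=0 Z=0
after  3: x0=0x32 x1=0xd4 x2=0xe6 x3=0xd4 x4=0xd4  N=1 Z=0
after  4: x0=0x32 x1=0x00 x2=0xe6 x3=0xd4 x4=0xd4  N=0 Z=1
after  5: x0=0x32 x1=0x00 x2=0xf6 x3=0xd4 x4=0xd4  N=1 Z=0
after  6: x0=0xca x1=0x00 x2=0xf6 x3=0xd4 x4=0xd4  N=1 Z=0
-- IRQ taken; context saved, return-PC = 7 --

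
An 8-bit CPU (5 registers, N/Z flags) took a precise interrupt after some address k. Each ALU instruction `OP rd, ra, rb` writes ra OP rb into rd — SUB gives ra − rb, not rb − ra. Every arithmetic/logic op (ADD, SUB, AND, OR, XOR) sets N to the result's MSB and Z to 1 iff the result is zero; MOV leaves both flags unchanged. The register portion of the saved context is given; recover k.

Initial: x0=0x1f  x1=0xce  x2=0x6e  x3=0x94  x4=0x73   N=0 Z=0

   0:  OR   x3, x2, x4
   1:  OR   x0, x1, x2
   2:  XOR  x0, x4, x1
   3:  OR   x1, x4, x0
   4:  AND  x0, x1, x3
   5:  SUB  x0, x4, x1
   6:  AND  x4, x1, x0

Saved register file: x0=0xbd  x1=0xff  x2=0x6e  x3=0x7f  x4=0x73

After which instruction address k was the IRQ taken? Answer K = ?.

after  0: x0=0x1f x1=0xce x2=0x6e x3=0x7f x4=0x73  N=0 Z=0
after  1: x0=0xee x1=0xce x2=0x6e x3=0x7f x4=0x73  N=1 Z=0
after  2: x0=0xbd x1=0xce x2=0x6e x3=0x7f x4=0x73  N=1 Z=0
after  3: x0=0xbd x1=0xff x2=0x6e x3=0x7f x4=0x73  N=1 Z=0
-- IRQ taken; context saved, return-PC = 4 --

K = 3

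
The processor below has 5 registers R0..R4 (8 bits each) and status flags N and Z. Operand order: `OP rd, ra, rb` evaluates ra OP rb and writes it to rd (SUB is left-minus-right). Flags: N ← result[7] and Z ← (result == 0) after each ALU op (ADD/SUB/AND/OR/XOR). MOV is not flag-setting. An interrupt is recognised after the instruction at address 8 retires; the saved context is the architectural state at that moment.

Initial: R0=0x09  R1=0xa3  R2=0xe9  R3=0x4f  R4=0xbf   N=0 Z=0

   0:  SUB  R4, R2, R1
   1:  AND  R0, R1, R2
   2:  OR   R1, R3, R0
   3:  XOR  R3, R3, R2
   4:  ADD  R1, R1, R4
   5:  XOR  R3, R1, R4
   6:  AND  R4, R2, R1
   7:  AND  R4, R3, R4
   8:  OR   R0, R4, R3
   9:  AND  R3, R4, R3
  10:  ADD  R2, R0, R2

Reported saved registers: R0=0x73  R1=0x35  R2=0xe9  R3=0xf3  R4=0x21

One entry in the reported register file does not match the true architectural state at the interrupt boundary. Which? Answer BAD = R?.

after  0: R0=0x09 R1=0xa3 R2=0xe9 R3=0x4f R4=0x46  N=0 Z=0
after  1: R0=0xa1 R1=0xa3 R2=0xe9 R3=0x4f R4=0x46  N=1 Z=0
after  2: R0=0xa1 R1=0xef R2=0xe9 R3=0x4f R4=0x46  N=1 Z=0
after  3: R0=0xa1 R1=0xef R2=0xe9 R3=0xa6 R4=0x46  N=1 Z=0
after  4: R0=0xa1 R1=0x35 R2=0xe9 R3=0xa6 R4=0x46  N=0 Z=0
after  5: R0=0xa1 R1=0x35 R2=0xe9 R3=0x73 R4=0x46  N=0 Z=0
after  6: R0=0xa1 R1=0x35 R2=0xe9 R3=0x73 R4=0x21  N=0 Z=0
after  7: R0=0xa1 R1=0x35 R2=0xe9 R3=0x73 R4=0x21  N=0 Z=0
after  8: R0=0x73 R1=0x35 R2=0xe9 R3=0x73 R4=0x21  N=0 Z=0
-- IRQ taken; context saved, return-PC = 9 --
mismatch: R3: reported 0xf3 vs actual 0x73

BAD = R3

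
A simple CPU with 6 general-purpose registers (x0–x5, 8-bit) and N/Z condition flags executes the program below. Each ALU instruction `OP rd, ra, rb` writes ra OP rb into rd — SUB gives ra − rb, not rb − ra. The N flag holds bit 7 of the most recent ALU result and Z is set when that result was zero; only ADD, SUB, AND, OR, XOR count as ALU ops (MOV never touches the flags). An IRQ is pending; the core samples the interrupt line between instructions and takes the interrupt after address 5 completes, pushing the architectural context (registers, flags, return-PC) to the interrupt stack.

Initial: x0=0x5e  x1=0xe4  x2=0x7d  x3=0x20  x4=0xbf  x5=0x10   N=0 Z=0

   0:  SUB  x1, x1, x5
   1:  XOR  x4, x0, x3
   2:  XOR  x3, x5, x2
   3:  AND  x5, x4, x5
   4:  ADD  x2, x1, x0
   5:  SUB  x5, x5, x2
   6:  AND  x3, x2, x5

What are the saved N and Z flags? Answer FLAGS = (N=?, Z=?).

after  0: x0=0x5e x1=0xd4 x2=0x7d x3=0x20 x4=0xbf x5=0x10  N=1 Z=0
after  1: x0=0x5e x1=0xd4 x2=0x7d x3=0x20 x4=0x7e x5=0x10  N=0 Z=0
after  2: x0=0x5e x1=0xd4 x2=0x7d x3=0x6d x4=0x7e x5=0x10  N=0 Z=0
after  3: x0=0x5e x1=0xd4 x2=0x7d x3=0x6d x4=0x7e x5=0x10  N=0 Z=0
after  4: x0=0x5e x1=0xd4 x2=0x32 x3=0x6d x4=0x7e x5=0x10  N=0 Z=0
after  5: x0=0x5e x1=0xd4 x2=0x32 x3=0x6d x4=0x7e x5=0xde  N=1 Z=0
-- IRQ taken; context saved, return-PC = 6 --

FLAGS = (N=1, Z=0)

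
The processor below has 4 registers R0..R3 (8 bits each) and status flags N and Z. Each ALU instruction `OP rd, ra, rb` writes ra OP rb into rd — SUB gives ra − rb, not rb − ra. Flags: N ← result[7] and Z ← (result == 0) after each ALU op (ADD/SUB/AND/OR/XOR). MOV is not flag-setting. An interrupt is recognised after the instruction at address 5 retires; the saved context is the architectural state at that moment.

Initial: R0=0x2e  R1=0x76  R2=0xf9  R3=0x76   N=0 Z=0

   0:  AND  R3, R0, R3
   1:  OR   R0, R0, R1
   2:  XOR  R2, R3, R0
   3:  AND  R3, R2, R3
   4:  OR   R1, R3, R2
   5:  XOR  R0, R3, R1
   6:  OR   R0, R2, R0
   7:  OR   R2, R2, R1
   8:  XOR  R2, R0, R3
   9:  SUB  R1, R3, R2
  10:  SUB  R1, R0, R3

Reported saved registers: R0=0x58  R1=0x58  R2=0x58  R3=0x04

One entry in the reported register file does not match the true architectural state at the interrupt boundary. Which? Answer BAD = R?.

after  0: R0=0x2e R1=0x76 R2=0xf9 R3=0x26  N=0 Z=0
after  1: R0=0x7e R1=0x76 R2=0xf9 R3=0x26  N=0 Z=0
after  2: R0=0x7e R1=0x76 R2=0x58 R3=0x26  N=0 Z=0
after  3: R0=0x7e R1=0x76 R2=0x58 R3=0x00  N=0 Z=1
after  4: R0=0x7e R1=0x58 R2=0x58 R3=0x00  N=0 Z=0
after  5: R0=0x58 R1=0x58 R2=0x58 R3=0x00  N=0 Z=0
-- IRQ taken; context saved, return-PC = 6 --
mismatch: R3: reported 0x04 vs actual 0x00

BAD = R3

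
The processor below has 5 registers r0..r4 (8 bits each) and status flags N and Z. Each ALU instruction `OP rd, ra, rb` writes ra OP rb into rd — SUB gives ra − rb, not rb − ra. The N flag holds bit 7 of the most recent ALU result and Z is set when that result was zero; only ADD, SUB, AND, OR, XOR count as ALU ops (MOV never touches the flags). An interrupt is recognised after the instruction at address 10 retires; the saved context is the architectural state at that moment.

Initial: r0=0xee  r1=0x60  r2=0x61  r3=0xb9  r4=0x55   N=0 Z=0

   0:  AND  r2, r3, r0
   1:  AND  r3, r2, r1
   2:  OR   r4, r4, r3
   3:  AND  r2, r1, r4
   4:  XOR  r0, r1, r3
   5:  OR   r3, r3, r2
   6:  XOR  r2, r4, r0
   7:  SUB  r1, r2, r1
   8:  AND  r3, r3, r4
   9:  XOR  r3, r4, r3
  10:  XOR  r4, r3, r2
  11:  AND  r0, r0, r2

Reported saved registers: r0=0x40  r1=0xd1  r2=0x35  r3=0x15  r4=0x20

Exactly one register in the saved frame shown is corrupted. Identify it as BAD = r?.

BAD = r1

after  0: r0=0xee r1=0x60 r2=0xa8 r3=0xb9 r4=0x55  N=1 Z=0
after  1: r0=0xee r1=0x60 r2=0xa8 r3=0x20 r4=0x55  N=0 Z=0
after  2: r0=0xee r1=0x60 r2=0xa8 r3=0x20 r4=0x75  N=0 Z=0
after  3: r0=0xee r1=0x60 r2=0x60 r3=0x20 r4=0x75  N=0 Z=0
after  4: r0=0x40 r1=0x60 r2=0x60 r3=0x20 r4=0x75  N=0 Z=0
after  5: r0=0x40 r1=0x60 r2=0x60 r3=0x60 r4=0x75  N=0 Z=0
after  6: r0=0x40 r1=0x60 r2=0x35 r3=0x60 r4=0x75  N=0 Z=0
after  7: r0=0x40 r1=0xd5 r2=0x35 r3=0x60 r4=0x75  N=1 Z=0
after  8: r0=0x40 r1=0xd5 r2=0x35 r3=0x60 r4=0x75  N=0 Z=0
after  9: r0=0x40 r1=0xd5 r2=0x35 r3=0x15 r4=0x75  N=0 Z=0
after 10: r0=0x40 r1=0xd5 r2=0x35 r3=0x15 r4=0x20  N=0 Z=0
-- IRQ taken; context saved, return-PC = 11 --
mismatch: r1: reported 0xd1 vs actual 0xd5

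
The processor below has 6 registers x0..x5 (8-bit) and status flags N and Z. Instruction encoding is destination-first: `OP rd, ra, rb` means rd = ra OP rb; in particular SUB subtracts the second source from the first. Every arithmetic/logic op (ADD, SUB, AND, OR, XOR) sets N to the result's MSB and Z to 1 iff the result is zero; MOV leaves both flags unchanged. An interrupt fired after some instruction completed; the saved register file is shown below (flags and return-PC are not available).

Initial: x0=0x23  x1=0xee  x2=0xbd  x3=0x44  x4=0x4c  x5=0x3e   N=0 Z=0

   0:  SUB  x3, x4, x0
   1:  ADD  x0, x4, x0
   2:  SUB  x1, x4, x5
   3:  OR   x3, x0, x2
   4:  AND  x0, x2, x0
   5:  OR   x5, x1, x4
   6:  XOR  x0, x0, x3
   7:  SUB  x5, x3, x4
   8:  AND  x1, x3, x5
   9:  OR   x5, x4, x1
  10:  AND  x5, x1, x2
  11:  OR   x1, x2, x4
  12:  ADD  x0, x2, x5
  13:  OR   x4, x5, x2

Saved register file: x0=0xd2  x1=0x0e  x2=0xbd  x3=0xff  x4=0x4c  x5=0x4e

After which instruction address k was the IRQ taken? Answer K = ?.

after  0: x0=0x23 x1=0xee x2=0xbd x3=0x29 x4=0x4c x5=0x3e  N=0 Z=0
after  1: x0=0x6f x1=0xee x2=0xbd x3=0x29 x4=0x4c x5=0x3e  N=0 Z=0
after  2: x0=0x6f x1=0x0e x2=0xbd x3=0x29 x4=0x4c x5=0x3e  N=0 Z=0
after  3: x0=0x6f x1=0x0e x2=0xbd x3=0xff x4=0x4c x5=0x3e  N=1 Z=0
after  4: x0=0x2d x1=0x0e x2=0xbd x3=0xff x4=0x4c x5=0x3e  N=0 Z=0
after  5: x0=0x2d x1=0x0e x2=0xbd x3=0xff x4=0x4c x5=0x4e  N=0 Z=0
after  6: x0=0xd2 x1=0x0e x2=0xbd x3=0xff x4=0x4c x5=0x4e  N=1 Z=0
-- IRQ taken; context saved, return-PC = 7 --

K = 6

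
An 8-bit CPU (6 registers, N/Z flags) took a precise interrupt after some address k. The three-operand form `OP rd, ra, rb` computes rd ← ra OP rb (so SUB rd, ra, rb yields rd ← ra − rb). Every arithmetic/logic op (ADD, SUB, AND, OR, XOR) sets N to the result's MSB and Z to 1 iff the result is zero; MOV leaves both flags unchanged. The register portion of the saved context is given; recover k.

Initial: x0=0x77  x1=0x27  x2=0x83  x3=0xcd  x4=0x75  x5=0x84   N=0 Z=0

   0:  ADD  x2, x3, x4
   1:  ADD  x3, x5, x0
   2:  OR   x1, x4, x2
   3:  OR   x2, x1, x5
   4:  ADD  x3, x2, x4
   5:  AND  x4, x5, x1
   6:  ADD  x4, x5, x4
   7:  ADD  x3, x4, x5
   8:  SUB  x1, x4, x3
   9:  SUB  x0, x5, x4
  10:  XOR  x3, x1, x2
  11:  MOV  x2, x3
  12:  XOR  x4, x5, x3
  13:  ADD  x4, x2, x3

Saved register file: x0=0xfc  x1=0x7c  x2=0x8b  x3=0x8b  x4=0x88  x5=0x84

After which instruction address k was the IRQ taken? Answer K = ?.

K = 11

after  0: x0=0x77 x1=0x27 x2=0x42 x3=0xcd x4=0x75 x5=0x84  N=0 Z=0
after  1: x0=0x77 x1=0x27 x2=0x42 x3=0xfb x4=0x75 x5=0x84  N=1 Z=0
after  2: x0=0x77 x1=0x77 x2=0x42 x3=0xfb x4=0x75 x5=0x84  N=0 Z=0
after  3: x0=0x77 x1=0x77 x2=0xf7 x3=0xfb x4=0x75 x5=0x84  N=1 Z=0
after  4: x0=0x77 x1=0x77 x2=0xf7 x3=0x6c x4=0x75 x5=0x84  N=0 Z=0
after  5: x0=0x77 x1=0x77 x2=0xf7 x3=0x6c x4=0x04 x5=0x84  N=0 Z=0
after  6: x0=0x77 x1=0x77 x2=0xf7 x3=0x6c x4=0x88 x5=0x84  N=1 Z=0
after  7: x0=0x77 x1=0x77 x2=0xf7 x3=0x0c x4=0x88 x5=0x84  N=0 Z=0
after  8: x0=0x77 x1=0x7c x2=0xf7 x3=0x0c x4=0x88 x5=0x84  N=0 Z=0
after  9: x0=0xfc x1=0x7c x2=0xf7 x3=0x0c x4=0x88 x5=0x84  N=1 Z=0
after 10: x0=0xfc x1=0x7c x2=0xf7 x3=0x8b x4=0x88 x5=0x84  N=1 Z=0
after 11: x0=0xfc x1=0x7c x2=0x8b x3=0x8b x4=0x88 x5=0x84  N=1 Z=0
-- IRQ taken; context saved, return-PC = 12 --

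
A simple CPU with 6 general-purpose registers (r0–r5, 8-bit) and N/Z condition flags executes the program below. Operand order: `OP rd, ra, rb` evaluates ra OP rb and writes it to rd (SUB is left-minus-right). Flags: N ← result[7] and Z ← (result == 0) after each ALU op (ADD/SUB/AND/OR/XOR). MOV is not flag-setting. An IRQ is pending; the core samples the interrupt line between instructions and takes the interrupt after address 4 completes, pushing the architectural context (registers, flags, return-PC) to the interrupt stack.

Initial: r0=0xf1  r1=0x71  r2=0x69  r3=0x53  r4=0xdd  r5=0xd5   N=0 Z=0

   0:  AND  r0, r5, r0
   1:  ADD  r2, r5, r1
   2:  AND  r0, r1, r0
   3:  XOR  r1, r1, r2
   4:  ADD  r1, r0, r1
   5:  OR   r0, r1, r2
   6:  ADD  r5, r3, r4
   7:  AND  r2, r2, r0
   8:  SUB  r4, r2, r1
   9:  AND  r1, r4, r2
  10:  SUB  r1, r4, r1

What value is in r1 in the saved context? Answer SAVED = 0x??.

after  0: r0=0xd1 r1=0x71 r2=0x69 r3=0x53 r4=0xdd r5=0xd5  N=1 Z=0
after  1: r0=0xd1 r1=0x71 r2=0x46 r3=0x53 r4=0xdd r5=0xd5  N=0 Z=0
after  2: r0=0x51 r1=0x71 r2=0x46 r3=0x53 r4=0xdd r5=0xd5  N=0 Z=0
after  3: r0=0x51 r1=0x37 r2=0x46 r3=0x53 r4=0xdd r5=0xd5  N=0 Z=0
after  4: r0=0x51 r1=0x88 r2=0x46 r3=0x53 r4=0xdd r5=0xd5  N=1 Z=0
-- IRQ taken; context saved, return-PC = 5 --

SAVED = 0x88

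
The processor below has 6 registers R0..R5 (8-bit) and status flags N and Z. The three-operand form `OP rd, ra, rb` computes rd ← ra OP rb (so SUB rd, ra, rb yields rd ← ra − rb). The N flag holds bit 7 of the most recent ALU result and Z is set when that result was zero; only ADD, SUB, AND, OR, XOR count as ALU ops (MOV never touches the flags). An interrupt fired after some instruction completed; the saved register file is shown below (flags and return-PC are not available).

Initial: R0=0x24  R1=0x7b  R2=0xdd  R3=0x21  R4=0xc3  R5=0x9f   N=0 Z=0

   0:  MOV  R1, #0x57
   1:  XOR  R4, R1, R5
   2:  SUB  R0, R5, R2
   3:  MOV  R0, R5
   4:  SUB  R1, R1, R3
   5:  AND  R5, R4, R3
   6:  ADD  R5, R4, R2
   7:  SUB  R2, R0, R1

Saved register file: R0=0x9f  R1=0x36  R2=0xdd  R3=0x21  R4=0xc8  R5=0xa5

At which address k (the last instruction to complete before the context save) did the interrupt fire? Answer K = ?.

K = 6

after  0: R0=0x24 R1=0x57 R2=0xdd R3=0x21 R4=0xc3 R5=0x9f  N=0 Z=0
after  1: R0=0x24 R1=0x57 R2=0xdd R3=0x21 R4=0xc8 R5=0x9f  N=1 Z=0
after  2: R0=0xc2 R1=0x57 R2=0xdd R3=0x21 R4=0xc8 R5=0x9f  N=1 Z=0
after  3: R0=0x9f R1=0x57 R2=0xdd R3=0x21 R4=0xc8 R5=0x9f  N=1 Z=0
after  4: R0=0x9f R1=0x36 R2=0xdd R3=0x21 R4=0xc8 R5=0x9f  N=0 Z=0
after  5: R0=0x9f R1=0x36 R2=0xdd R3=0x21 R4=0xc8 R5=0x00  N=0 Z=1
after  6: R0=0x9f R1=0x36 R2=0xdd R3=0x21 R4=0xc8 R5=0xa5  N=1 Z=0
-- IRQ taken; context saved, return-PC = 7 --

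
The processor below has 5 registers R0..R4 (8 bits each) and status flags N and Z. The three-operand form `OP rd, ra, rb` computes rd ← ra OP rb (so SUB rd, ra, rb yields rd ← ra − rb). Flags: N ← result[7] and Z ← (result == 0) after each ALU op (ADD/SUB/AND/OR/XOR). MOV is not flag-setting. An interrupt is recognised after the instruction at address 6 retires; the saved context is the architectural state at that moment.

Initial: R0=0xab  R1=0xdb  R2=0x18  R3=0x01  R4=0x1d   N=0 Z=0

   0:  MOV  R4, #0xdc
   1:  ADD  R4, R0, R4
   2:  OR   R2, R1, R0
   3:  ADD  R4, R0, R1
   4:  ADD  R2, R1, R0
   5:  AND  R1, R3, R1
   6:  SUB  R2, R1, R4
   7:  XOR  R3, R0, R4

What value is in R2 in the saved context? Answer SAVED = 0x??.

SAVED = 0x7b

after  0: R0=0xab R1=0xdb R2=0x18 R3=0x01 R4=0xdc  N=0 Z=0
after  1: R0=0xab R1=0xdb R2=0x18 R3=0x01 R4=0x87  N=1 Z=0
after  2: R0=0xab R1=0xdb R2=0xfb R3=0x01 R4=0x87  N=1 Z=0
after  3: R0=0xab R1=0xdb R2=0xfb R3=0x01 R4=0x86  N=1 Z=0
after  4: R0=0xab R1=0xdb R2=0x86 R3=0x01 R4=0x86  N=1 Z=0
after  5: R0=0xab R1=0x01 R2=0x86 R3=0x01 R4=0x86  N=0 Z=0
after  6: R0=0xab R1=0x01 R2=0x7b R3=0x01 R4=0x86  N=0 Z=0
-- IRQ taken; context saved, return-PC = 7 --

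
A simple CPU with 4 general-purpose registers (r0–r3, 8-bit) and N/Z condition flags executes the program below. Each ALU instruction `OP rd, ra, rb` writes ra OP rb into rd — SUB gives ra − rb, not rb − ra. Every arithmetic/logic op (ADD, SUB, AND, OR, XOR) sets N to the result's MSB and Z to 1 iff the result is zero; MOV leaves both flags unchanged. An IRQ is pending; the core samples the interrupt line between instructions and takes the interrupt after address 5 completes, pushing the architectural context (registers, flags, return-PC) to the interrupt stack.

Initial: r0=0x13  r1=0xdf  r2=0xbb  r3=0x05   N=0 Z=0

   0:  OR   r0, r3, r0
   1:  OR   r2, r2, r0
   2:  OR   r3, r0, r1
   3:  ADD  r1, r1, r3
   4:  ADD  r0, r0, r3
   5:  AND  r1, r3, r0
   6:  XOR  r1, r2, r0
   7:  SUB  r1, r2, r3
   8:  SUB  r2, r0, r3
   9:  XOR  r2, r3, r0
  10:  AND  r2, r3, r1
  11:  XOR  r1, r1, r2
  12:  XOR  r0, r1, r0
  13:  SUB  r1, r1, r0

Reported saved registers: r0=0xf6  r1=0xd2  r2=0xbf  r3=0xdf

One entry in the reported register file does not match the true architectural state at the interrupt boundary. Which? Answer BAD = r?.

BAD = r1

after  0: r0=0x17 r1=0xdf r2=0xbb r3=0x05  N=0 Z=0
after  1: r0=0x17 r1=0xdf r2=0xbf r3=0x05  N=1 Z=0
after  2: r0=0x17 r1=0xdf r2=0xbf r3=0xdf  N=1 Z=0
after  3: r0=0x17 r1=0xbe r2=0xbf r3=0xdf  N=1 Z=0
after  4: r0=0xf6 r1=0xbe r2=0xbf r3=0xdf  N=1 Z=0
after  5: r0=0xf6 r1=0xd6 r2=0xbf r3=0xdf  N=1 Z=0
-- IRQ taken; context saved, return-PC = 6 --
mismatch: r1: reported 0xd2 vs actual 0xd6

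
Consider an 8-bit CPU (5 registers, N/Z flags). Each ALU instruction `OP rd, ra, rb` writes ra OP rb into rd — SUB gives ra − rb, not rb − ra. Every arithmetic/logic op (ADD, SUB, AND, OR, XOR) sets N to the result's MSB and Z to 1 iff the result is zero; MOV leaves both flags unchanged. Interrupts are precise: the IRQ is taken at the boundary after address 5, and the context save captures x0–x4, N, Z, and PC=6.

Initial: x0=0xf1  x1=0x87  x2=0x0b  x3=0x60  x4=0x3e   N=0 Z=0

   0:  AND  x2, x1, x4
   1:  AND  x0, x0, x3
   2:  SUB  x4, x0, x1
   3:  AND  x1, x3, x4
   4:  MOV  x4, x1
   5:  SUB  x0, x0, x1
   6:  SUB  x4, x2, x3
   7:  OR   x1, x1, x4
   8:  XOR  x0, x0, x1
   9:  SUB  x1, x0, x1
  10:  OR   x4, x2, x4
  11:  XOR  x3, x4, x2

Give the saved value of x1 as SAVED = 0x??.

after  0: x0=0xf1 x1=0x87 x2=0x06 x3=0x60 x4=0x3e  N=0 Z=0
after  1: x0=0x60 x1=0x87 x2=0x06 x3=0x60 x4=0x3e  N=0 Z=0
after  2: x0=0x60 x1=0x87 x2=0x06 x3=0x60 x4=0xd9  N=1 Z=0
after  3: x0=0x60 x1=0x40 x2=0x06 x3=0x60 x4=0xd9  N=0 Z=0
after  4: x0=0x60 x1=0x40 x2=0x06 x3=0x60 x4=0x40  N=0 Z=0
after  5: x0=0x20 x1=0x40 x2=0x06 x3=0x60 x4=0x40  N=0 Z=0
-- IRQ taken; context saved, return-PC = 6 --

SAVED = 0x40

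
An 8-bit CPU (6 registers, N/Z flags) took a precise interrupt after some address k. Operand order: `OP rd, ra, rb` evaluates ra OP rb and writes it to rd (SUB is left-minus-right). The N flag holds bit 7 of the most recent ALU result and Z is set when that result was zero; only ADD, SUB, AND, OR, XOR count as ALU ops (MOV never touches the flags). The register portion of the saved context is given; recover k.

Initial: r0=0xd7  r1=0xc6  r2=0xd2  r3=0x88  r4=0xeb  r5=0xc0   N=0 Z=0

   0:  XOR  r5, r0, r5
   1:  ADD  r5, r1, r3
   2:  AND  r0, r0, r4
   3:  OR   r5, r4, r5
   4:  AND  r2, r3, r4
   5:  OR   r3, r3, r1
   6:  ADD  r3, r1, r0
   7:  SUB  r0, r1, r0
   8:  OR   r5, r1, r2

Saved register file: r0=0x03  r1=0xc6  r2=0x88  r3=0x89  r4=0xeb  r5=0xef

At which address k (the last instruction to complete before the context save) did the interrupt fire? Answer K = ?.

K = 7

after  0: r0=0xd7 r1=0xc6 r2=0xd2 r3=0x88 r4=0xeb r5=0x17  N=0 Z=0
after  1: r0=0xd7 r1=0xc6 r2=0xd2 r3=0x88 r4=0xeb r5=0x4e  N=0 Z=0
after  2: r0=0xc3 r1=0xc6 r2=0xd2 r3=0x88 r4=0xeb r5=0x4e  N=1 Z=0
after  3: r0=0xc3 r1=0xc6 r2=0xd2 r3=0x88 r4=0xeb r5=0xef  N=1 Z=0
after  4: r0=0xc3 r1=0xc6 r2=0x88 r3=0x88 r4=0xeb r5=0xef  N=1 Z=0
after  5: r0=0xc3 r1=0xc6 r2=0x88 r3=0xce r4=0xeb r5=0xef  N=1 Z=0
after  6: r0=0xc3 r1=0xc6 r2=0x88 r3=0x89 r4=0xeb r5=0xef  N=1 Z=0
after  7: r0=0x03 r1=0xc6 r2=0x88 r3=0x89 r4=0xeb r5=0xef  N=0 Z=0
-- IRQ taken; context saved, return-PC = 8 --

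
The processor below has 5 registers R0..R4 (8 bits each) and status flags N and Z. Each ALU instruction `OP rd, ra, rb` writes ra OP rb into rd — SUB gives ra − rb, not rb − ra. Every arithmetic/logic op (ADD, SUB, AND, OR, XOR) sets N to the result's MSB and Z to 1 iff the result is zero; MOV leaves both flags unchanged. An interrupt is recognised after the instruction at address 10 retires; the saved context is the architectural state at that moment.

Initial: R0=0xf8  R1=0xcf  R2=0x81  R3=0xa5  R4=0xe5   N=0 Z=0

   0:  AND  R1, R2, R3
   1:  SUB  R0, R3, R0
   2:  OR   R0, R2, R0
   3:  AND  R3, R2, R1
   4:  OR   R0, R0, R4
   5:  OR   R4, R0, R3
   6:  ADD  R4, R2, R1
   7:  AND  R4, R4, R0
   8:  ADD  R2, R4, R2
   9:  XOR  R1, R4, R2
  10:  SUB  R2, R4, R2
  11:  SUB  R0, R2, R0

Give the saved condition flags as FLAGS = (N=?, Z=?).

FLAGS = (N=0, Z=0)

after  0: R0=0xf8 R1=0x81 R2=0x81 R3=0xa5 R4=0xe5  N=1 Z=0
after  1: R0=0xad R1=0x81 R2=0x81 R3=0xa5 R4=0xe5  N=1 Z=0
after  2: R0=0xad R1=0x81 R2=0x81 R3=0xa5 R4=0xe5  N=1 Z=0
after  3: R0=0xad R1=0x81 R2=0x81 R3=0x81 R4=0xe5  N=1 Z=0
after  4: R0=0xed R1=0x81 R2=0x81 R3=0x81 R4=0xe5  N=1 Z=0
after  5: R0=0xed R1=0x81 R2=0x81 R3=0x81 R4=0xed  N=1 Z=0
after  6: R0=0xed R1=0x81 R2=0x81 R3=0x81 R4=0x02  N=0 Z=0
after  7: R0=0xed R1=0x81 R2=0x81 R3=0x81 R4=0x00  N=0 Z=1
after  8: R0=0xed R1=0x81 R2=0x81 R3=0x81 R4=0x00  N=1 Z=0
after  9: R0=0xed R1=0x81 R2=0x81 R3=0x81 R4=0x00  N=1 Z=0
after 10: R0=0xed R1=0x81 R2=0x7f R3=0x81 R4=0x00  N=0 Z=0
-- IRQ taken; context saved, return-PC = 11 --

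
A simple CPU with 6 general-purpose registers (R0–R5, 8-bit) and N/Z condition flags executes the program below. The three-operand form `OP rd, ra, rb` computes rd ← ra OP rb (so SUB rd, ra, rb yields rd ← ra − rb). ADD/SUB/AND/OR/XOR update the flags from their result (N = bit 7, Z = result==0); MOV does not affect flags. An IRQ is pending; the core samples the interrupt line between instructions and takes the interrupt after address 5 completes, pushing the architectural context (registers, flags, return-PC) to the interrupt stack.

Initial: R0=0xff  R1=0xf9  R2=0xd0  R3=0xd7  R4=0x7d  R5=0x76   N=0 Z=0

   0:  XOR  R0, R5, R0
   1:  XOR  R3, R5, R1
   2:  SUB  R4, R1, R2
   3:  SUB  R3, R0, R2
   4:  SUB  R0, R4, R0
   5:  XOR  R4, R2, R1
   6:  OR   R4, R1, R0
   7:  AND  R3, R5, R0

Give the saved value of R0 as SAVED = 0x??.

after  0: R0=0x89 R1=0xf9 R2=0xd0 R3=0xd7 R4=0x7d R5=0x76  N=1 Z=0
after  1: R0=0x89 R1=0xf9 R2=0xd0 R3=0x8f R4=0x7d R5=0x76  N=1 Z=0
after  2: R0=0x89 R1=0xf9 R2=0xd0 R3=0x8f R4=0x29 R5=0x76  N=0 Z=0
after  3: R0=0x89 R1=0xf9 R2=0xd0 R3=0xb9 R4=0x29 R5=0x76  N=1 Z=0
after  4: R0=0xa0 R1=0xf9 R2=0xd0 R3=0xb9 R4=0x29 R5=0x76  N=1 Z=0
after  5: R0=0xa0 R1=0xf9 R2=0xd0 R3=0xb9 R4=0x29 R5=0x76  N=0 Z=0
-- IRQ taken; context saved, return-PC = 6 --

SAVED = 0xa0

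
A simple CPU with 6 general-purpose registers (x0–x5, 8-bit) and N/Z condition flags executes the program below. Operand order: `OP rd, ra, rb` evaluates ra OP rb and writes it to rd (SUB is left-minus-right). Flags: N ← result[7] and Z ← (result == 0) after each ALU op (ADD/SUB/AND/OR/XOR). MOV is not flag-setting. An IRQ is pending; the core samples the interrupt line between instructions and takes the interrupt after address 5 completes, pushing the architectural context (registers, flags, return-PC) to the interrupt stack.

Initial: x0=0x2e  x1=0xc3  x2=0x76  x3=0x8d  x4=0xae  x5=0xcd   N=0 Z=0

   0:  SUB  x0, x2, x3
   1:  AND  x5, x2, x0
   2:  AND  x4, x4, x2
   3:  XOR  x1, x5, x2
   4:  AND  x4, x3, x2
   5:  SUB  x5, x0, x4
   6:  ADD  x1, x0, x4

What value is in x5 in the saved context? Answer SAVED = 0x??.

SAVED = 0xe5

after  0: x0=0xe9 x1=0xc3 x2=0x76 x3=0x8d x4=0xae x5=0xcd  N=1 Z=0
after  1: x0=0xe9 x1=0xc3 x2=0x76 x3=0x8d x4=0xae x5=0x60  N=0 Z=0
after  2: x0=0xe9 x1=0xc3 x2=0x76 x3=0x8d x4=0x26 x5=0x60  N=0 Z=0
after  3: x0=0xe9 x1=0x16 x2=0x76 x3=0x8d x4=0x26 x5=0x60  N=0 Z=0
after  4: x0=0xe9 x1=0x16 x2=0x76 x3=0x8d x4=0x04 x5=0x60  N=0 Z=0
after  5: x0=0xe9 x1=0x16 x2=0x76 x3=0x8d x4=0x04 x5=0xe5  N=1 Z=0
-- IRQ taken; context saved, return-PC = 6 --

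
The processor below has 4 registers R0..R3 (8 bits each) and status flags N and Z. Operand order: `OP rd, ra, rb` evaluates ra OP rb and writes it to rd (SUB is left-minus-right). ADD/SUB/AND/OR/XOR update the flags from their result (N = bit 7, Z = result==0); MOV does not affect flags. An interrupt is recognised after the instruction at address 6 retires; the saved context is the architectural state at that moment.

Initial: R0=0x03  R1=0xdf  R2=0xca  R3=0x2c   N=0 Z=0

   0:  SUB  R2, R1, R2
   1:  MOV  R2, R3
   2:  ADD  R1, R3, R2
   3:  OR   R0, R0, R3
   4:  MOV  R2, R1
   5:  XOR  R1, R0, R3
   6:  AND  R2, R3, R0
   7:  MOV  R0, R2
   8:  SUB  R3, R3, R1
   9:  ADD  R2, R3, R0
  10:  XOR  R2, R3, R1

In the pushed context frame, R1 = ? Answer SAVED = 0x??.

SAVED = 0x03

after  0: R0=0x03 R1=0xdf R2=0x15 R3=0x2c  N=0 Z=0
after  1: R0=0x03 R1=0xdf R2=0x2c R3=0x2c  N=0 Z=0
after  2: R0=0x03 R1=0x58 R2=0x2c R3=0x2c  N=0 Z=0
after  3: R0=0x2f R1=0x58 R2=0x2c R3=0x2c  N=0 Z=0
after  4: R0=0x2f R1=0x58 R2=0x58 R3=0x2c  N=0 Z=0
after  5: R0=0x2f R1=0x03 R2=0x58 R3=0x2c  N=0 Z=0
after  6: R0=0x2f R1=0x03 R2=0x2c R3=0x2c  N=0 Z=0
-- IRQ taken; context saved, return-PC = 7 --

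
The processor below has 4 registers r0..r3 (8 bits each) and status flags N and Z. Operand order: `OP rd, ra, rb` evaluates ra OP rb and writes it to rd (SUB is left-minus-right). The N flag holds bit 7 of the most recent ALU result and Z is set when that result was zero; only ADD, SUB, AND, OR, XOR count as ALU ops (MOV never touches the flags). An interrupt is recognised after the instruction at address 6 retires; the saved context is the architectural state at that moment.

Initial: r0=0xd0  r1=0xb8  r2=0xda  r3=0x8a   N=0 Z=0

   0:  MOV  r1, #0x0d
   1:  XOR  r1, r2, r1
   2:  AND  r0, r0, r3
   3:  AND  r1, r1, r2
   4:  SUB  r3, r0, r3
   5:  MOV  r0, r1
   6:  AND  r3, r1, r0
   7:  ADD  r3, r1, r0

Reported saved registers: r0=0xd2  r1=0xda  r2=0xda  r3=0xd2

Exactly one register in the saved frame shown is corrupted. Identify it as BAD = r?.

after  0: r0=0xd0 r1=0x0d r2=0xda r3=0x8a  N=0 Z=0
after  1: r0=0xd0 r1=0xd7 r2=0xda r3=0x8a  N=1 Z=0
after  2: r0=0x80 r1=0xd7 r2=0xda r3=0x8a  N=1 Z=0
after  3: r0=0x80 r1=0xd2 r2=0xda r3=0x8a  N=1 Z=0
after  4: r0=0x80 r1=0xd2 r2=0xda r3=0xf6  N=1 Z=0
after  5: r0=0xd2 r1=0xd2 r2=0xda r3=0xf6  N=1 Z=0
after  6: r0=0xd2 r1=0xd2 r2=0xda r3=0xd2  N=1 Z=0
-- IRQ taken; context saved, return-PC = 7 --
mismatch: r1: reported 0xda vs actual 0xd2

BAD = r1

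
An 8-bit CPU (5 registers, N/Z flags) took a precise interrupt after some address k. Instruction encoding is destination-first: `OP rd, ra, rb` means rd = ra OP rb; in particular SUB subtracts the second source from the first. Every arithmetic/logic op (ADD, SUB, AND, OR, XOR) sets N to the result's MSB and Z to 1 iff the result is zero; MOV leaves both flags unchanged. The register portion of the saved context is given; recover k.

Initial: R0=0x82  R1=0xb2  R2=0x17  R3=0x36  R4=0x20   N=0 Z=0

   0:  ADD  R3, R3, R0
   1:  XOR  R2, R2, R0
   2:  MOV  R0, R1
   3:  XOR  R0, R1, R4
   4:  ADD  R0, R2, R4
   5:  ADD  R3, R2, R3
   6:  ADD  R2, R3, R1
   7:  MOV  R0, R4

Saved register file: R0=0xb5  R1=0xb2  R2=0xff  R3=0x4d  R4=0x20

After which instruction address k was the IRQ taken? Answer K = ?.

after  0: R0=0x82 R1=0xb2 R2=0x17 R3=0xb8 R4=0x20  N=1 Z=0
after  1: R0=0x82 R1=0xb2 R2=0x95 R3=0xb8 R4=0x20  N=1 Z=0
after  2: R0=0xb2 R1=0xb2 R2=0x95 R3=0xb8 R4=0x20  N=1 Z=0
after  3: R0=0x92 R1=0xb2 R2=0x95 R3=0xb8 R4=0x20  N=1 Z=0
after  4: R0=0xb5 R1=0xb2 R2=0x95 R3=0xb8 R4=0x20  N=1 Z=0
after  5: R0=0xb5 R1=0xb2 R2=0x95 R3=0x4d R4=0x20  N=0 Z=0
after  6: R0=0xb5 R1=0xb2 R2=0xff R3=0x4d R4=0x20  N=1 Z=0
-- IRQ taken; context saved, return-PC = 7 --

K = 6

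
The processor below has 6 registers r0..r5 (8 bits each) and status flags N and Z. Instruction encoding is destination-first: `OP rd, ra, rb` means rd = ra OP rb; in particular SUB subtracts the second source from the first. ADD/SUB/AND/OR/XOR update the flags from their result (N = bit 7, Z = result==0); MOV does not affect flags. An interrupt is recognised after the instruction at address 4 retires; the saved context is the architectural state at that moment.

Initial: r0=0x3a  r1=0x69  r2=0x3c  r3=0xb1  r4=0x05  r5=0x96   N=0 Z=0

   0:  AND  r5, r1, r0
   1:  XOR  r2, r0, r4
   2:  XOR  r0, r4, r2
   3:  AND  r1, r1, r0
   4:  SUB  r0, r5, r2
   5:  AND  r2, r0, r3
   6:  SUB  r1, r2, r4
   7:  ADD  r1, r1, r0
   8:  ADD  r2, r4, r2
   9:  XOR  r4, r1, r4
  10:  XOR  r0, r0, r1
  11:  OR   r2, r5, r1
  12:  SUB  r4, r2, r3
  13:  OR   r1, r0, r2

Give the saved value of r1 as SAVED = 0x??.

SAVED = 0x28

after  0: r0=0x3a r1=0x69 r2=0x3c r3=0xb1 r4=0x05 r5=0x28  N=0 Z=0
after  1: r0=0x3a r1=0x69 r2=0x3f r3=0xb1 r4=0x05 r5=0x28  N=0 Z=0
after  2: r0=0x3a r1=0x69 r2=0x3f r3=0xb1 r4=0x05 r5=0x28  N=0 Z=0
after  3: r0=0x3a r1=0x28 r2=0x3f r3=0xb1 r4=0x05 r5=0x28  N=0 Z=0
after  4: r0=0xe9 r1=0x28 r2=0x3f r3=0xb1 r4=0x05 r5=0x28  N=1 Z=0
-- IRQ taken; context saved, return-PC = 5 --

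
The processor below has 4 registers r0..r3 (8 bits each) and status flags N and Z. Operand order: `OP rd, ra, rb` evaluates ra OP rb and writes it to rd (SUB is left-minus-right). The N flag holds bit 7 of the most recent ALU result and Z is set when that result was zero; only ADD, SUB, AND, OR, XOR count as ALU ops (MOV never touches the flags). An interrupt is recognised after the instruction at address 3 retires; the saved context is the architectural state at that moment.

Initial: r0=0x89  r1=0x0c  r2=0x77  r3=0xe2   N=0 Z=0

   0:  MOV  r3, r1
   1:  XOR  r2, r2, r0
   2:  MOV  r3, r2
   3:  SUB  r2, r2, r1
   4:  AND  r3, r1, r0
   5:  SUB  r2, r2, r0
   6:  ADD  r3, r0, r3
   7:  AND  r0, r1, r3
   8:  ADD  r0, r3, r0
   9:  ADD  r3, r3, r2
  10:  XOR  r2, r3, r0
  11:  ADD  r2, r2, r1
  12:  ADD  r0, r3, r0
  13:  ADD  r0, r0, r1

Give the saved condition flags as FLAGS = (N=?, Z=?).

FLAGS = (N=1, Z=0)

after  0: r0=0x89 r1=0x0c r2=0x77 r3=0x0c  N=0 Z=0
after  1: r0=0x89 r1=0x0c r2=0xfe r3=0x0c  N=1 Z=0
after  2: r0=0x89 r1=0x0c r2=0xfe r3=0xfe  N=1 Z=0
after  3: r0=0x89 r1=0x0c r2=0xf2 r3=0xfe  N=1 Z=0
-- IRQ taken; context saved, return-PC = 4 --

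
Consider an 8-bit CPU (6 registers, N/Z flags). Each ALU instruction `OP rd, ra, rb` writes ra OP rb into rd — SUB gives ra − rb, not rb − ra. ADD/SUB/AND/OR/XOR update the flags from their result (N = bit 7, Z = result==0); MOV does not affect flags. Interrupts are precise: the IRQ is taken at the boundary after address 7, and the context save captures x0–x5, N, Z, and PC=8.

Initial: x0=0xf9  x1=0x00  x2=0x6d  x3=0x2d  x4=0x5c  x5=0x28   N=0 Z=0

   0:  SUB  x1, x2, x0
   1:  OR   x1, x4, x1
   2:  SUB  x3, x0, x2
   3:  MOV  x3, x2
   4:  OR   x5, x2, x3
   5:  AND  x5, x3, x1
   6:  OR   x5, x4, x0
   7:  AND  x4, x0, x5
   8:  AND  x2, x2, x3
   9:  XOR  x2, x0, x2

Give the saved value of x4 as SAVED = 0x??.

SAVED = 0xf9

after  0: x0=0xf9 x1=0x74 x2=0x6d x3=0x2d x4=0x5c x5=0x28  N=0 Z=0
after  1: x0=0xf9 x1=0x7c x2=0x6d x3=0x2d x4=0x5c x5=0x28  N=0 Z=0
after  2: x0=0xf9 x1=0x7c x2=0x6d x3=0x8c x4=0x5c x5=0x28  N=1 Z=0
after  3: x0=0xf9 x1=0x7c x2=0x6d x3=0x6d x4=0x5c x5=0x28  N=1 Z=0
after  4: x0=0xf9 x1=0x7c x2=0x6d x3=0x6d x4=0x5c x5=0x6d  N=0 Z=0
after  5: x0=0xf9 x1=0x7c x2=0x6d x3=0x6d x4=0x5c x5=0x6c  N=0 Z=0
after  6: x0=0xf9 x1=0x7c x2=0x6d x3=0x6d x4=0x5c x5=0xfd  N=1 Z=0
after  7: x0=0xf9 x1=0x7c x2=0x6d x3=0x6d x4=0xf9 x5=0xfd  N=1 Z=0
-- IRQ taken; context saved, return-PC = 8 --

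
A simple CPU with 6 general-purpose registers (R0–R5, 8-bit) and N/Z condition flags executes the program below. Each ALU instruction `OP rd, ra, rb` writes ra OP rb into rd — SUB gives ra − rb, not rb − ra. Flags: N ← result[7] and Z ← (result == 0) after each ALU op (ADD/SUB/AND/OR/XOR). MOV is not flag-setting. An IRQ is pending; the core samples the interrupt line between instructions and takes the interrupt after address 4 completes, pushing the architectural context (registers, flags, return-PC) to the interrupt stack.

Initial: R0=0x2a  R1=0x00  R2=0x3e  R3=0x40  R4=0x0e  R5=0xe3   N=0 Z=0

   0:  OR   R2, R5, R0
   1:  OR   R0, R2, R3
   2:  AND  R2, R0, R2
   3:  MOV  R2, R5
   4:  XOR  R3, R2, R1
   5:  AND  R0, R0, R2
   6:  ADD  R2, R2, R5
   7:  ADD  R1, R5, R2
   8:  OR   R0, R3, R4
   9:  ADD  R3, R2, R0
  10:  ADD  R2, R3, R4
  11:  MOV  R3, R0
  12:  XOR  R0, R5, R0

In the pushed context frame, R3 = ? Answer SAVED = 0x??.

after  0: R0=0x2a R1=0x00 R2=0xeb R3=0x40 R4=0x0e R5=0xe3  N=1 Z=0
after  1: R0=0xeb R1=0x00 R2=0xeb R3=0x40 R4=0x0e R5=0xe3  N=1 Z=0
after  2: R0=0xeb R1=0x00 R2=0xeb R3=0x40 R4=0x0e R5=0xe3  N=1 Z=0
after  3: R0=0xeb R1=0x00 R2=0xe3 R3=0x40 R4=0x0e R5=0xe3  N=1 Z=0
after  4: R0=0xeb R1=0x00 R2=0xe3 R3=0xe3 R4=0x0e R5=0xe3  N=1 Z=0
-- IRQ taken; context saved, return-PC = 5 --

SAVED = 0xe3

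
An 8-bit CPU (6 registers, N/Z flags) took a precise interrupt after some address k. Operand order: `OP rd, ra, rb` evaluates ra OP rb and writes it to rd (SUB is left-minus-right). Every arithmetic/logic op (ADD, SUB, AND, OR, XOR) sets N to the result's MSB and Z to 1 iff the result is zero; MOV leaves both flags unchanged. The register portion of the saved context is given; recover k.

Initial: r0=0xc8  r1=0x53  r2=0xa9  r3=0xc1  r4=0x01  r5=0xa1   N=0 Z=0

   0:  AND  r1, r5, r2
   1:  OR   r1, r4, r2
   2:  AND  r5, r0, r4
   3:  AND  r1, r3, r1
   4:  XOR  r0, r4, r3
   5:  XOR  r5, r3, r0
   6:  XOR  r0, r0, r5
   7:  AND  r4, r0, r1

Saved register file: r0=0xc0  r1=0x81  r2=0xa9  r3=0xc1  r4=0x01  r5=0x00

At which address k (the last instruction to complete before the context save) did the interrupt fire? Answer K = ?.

K = 4

after  0: r0=0xc8 r1=0xa1 r2=0xa9 r3=0xc1 r4=0x01 r5=0xa1  N=1 Z=0
after  1: r0=0xc8 r1=0xa9 r2=0xa9 r3=0xc1 r4=0x01 r5=0xa1  N=1 Z=0
after  2: r0=0xc8 r1=0xa9 r2=0xa9 r3=0xc1 r4=0x01 r5=0x00  N=0 Z=1
after  3: r0=0xc8 r1=0x81 r2=0xa9 r3=0xc1 r4=0x01 r5=0x00  N=1 Z=0
after  4: r0=0xc0 r1=0x81 r2=0xa9 r3=0xc1 r4=0x01 r5=0x00  N=1 Z=0
-- IRQ taken; context saved, return-PC = 5 --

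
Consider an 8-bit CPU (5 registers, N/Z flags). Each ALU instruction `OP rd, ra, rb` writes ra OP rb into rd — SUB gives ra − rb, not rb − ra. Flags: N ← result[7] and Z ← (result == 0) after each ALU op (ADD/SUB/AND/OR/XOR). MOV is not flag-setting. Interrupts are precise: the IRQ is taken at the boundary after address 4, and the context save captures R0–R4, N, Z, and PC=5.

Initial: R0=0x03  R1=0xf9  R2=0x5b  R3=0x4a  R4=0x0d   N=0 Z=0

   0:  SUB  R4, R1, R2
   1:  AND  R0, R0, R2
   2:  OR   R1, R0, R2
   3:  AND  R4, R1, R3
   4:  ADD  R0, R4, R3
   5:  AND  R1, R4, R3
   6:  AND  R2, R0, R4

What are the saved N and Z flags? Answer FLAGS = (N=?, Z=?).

FLAGS = (N=1, Z=0)

after  0: R0=0x03 R1=0xf9 R2=0x5b R3=0x4a R4=0x9e  N=1 Z=0
after  1: R0=0x03 R1=0xf9 R2=0x5b R3=0x4a R4=0x9e  N=0 Z=0
after  2: R0=0x03 R1=0x5b R2=0x5b R3=0x4a R4=0x9e  N=0 Z=0
after  3: R0=0x03 R1=0x5b R2=0x5b R3=0x4a R4=0x4a  N=0 Z=0
after  4: R0=0x94 R1=0x5b R2=0x5b R3=0x4a R4=0x4a  N=1 Z=0
-- IRQ taken; context saved, return-PC = 5 --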